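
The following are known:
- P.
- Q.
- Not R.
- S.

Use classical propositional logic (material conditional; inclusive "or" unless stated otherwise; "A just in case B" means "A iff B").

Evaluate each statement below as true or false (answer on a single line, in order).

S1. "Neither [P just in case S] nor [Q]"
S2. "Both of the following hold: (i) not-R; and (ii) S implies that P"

S1 F / S2 T

S1: Parsed as (P iff S) nor Q

P iff S = True iff True = True
(P iff S) nor Q = True nor True = False
So S1 is false.

S2: Formalization: not R and (S -> P)

not R = not False = True
S -> P = True -> True = True
not R and (S -> P) = True and True = True
Hence S2 is true.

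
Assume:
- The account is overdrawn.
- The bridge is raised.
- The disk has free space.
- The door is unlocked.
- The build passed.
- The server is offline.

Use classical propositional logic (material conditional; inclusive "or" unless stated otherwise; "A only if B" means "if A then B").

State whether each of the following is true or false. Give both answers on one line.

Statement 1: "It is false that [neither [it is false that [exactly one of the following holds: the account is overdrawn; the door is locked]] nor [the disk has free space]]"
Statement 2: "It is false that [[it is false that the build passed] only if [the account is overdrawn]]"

Let P = "the account is overdrawn" (True), S = "the door is locked" (False), R = "the disk is full" (False), U = "the build passed" (True).

Statement 1: This is not (not (P xor S) nor not R).

P xor S = True xor False = True
not (P xor S) = not True = False
not R = not False = True
not (P xor S) nor not R = False nor True = False
not (not (P xor S) nor not R) = not False = True
So Statement 1 is true.

Statement 2: In symbols: not (not U -> P)

not U = not True = False
not U -> P = False -> True = True
not (not U -> P) = not True = False
Hence Statement 2 is false.

Statement 1 true / Statement 2 false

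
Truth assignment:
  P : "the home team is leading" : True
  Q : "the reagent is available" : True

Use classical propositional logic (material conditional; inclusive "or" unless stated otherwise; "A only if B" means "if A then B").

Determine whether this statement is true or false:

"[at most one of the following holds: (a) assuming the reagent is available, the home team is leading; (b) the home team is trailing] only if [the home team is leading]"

True

In symbols: ((Q -> P) nand ~P) -> P

Q -> P = T -> T = T
~P = ~T = F
(Q -> P) nand ~P = T nand F = T
((Q -> P) nand ~P) -> P = T -> T = T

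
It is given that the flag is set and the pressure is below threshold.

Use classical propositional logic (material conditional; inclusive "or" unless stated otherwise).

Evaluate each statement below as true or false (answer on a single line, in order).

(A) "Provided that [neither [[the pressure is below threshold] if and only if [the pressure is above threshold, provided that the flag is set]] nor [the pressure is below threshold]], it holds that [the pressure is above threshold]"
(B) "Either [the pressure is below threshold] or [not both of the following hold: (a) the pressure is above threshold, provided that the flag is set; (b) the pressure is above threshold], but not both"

Let W = "the pressure is above threshold" (F), S = "the flag is set" (T).

(A): In symbols: ((¬W ↔ (S → W)) ↓ ¬W) → W

¬W = ¬F = T
S → W = T → F = F
¬W ↔ (S → W) = T ↔ F = F
¬W = ¬F = T
(¬W ↔ (S → W)) ↓ ¬W = F ↓ T = F
((¬W ↔ (S → W)) ↓ ¬W) → W = F → F = T
So (A) is true.

(B): In symbols: ¬W ⊕ ((S → W) ↑ W)

¬W = ¬F = T
S → W = T → F = F
(S → W) ↑ W = F ↑ F = T
¬W ⊕ ((S → W) ↑ W) = T ⊕ T = F
Hence (B) is false.

(A) True, (B) False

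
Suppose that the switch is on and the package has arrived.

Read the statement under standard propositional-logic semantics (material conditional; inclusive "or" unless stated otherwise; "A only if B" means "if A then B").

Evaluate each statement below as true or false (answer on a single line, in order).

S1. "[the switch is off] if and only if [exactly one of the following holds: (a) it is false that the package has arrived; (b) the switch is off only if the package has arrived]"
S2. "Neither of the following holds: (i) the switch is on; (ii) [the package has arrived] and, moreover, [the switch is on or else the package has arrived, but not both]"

S1 false, S2 false

Let K = "the switch is on" (True), Q = "the package has arrived" (True).

S1: This is not K iff (not Q xor (not K -> Q)).

not K = not True = False
not Q = not True = False
not K = not True = False
not K -> Q = False -> True = True
not Q xor (not K -> Q) = False xor True = True
not K iff (not Q xor (not K -> Q)) = False iff True = False
Hence S1 is false.

S2: Parsed as K nor (Q and (K xor Q))

K xor Q = True xor True = False
Q and (K xor Q) = True and False = False
K nor (Q and (K xor Q)) = True nor False = False
Hence S2 is false.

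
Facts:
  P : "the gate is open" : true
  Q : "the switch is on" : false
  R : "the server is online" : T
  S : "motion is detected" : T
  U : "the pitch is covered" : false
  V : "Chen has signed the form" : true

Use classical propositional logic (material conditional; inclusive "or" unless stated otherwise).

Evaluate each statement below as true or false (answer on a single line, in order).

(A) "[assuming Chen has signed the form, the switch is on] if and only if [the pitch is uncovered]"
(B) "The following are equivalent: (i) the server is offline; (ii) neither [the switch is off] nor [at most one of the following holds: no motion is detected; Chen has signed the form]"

(A) false; (B) true

(A): This is (V -> Q) iff not U.

V -> Q = True -> False = False
not U = not False = True
(V -> Q) iff not U = False iff True = False
Thus (A) is false.

(B): This is not R iff (not Q nor (not S nand V)).

not R = not True = False
not Q = not False = True
not S = not True = False
not S nand V = False nand True = True
not Q nor (not S nand V) = True nor True = False
not R iff (not Q nor (not S nand V)) = False iff False = True
So (B) is true.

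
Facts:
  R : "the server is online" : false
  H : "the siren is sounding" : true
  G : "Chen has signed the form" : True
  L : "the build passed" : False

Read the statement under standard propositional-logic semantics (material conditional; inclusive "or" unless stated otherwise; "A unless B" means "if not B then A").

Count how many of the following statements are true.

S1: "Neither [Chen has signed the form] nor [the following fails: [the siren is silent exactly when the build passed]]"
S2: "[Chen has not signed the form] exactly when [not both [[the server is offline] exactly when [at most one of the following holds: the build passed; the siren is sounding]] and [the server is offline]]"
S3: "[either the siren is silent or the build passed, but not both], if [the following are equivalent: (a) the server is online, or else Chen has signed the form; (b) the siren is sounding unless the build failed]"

1

S1: In symbols: G nor not (not H iff L)

not H = not True = False
not H iff L = False iff False = True
not (not H iff L) = not True = False
G nor not (not H iff L) = True nor False = False
Thus S1 is false.

S2: Parsed as not G iff ((not R iff (L nand H)) nand not R)

not G = not True = False
not R = not False = True
L nand H = False nand True = True
not R iff (L nand H) = True iff True = True
not R = not False = True
(not R iff (L nand H)) nand not R = True nand True = False
not G iff ((not R iff (L nand H)) nand not R) = False iff False = True
Hence S2 is true.

S3: Parsed as ((R or G) iff (H or not L)) -> (not H xor L)

R or G = False or True = True
not L = not False = True
H or not L = True or True = True
(R or G) iff (H or not L) = True iff True = True
not H = not True = False
not H xor L = False xor False = False
((R or G) iff (H or not L)) -> (not H xor L) = True -> False = False
Thus S3 is false.

1 of the 3 statements is true.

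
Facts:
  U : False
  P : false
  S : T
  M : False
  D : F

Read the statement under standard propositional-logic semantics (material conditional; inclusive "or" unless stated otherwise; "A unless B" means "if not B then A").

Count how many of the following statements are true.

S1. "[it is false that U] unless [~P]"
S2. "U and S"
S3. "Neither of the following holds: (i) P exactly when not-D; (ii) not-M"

1

S1: Formalization: not U or not P

not U = not False = True
not P = not False = True
not U or not P = True or True = True
Hence S1 is true.

S2: In symbols: U and S

U and S = False and True = False
Thus S2 is false.

S3: Parsed as (P iff not D) nor not M

not D = not False = True
P iff not D = False iff True = False
not M = not False = True
(P iff not D) nor not M = False nor True = False
Thus S3 is false.

Count: 1.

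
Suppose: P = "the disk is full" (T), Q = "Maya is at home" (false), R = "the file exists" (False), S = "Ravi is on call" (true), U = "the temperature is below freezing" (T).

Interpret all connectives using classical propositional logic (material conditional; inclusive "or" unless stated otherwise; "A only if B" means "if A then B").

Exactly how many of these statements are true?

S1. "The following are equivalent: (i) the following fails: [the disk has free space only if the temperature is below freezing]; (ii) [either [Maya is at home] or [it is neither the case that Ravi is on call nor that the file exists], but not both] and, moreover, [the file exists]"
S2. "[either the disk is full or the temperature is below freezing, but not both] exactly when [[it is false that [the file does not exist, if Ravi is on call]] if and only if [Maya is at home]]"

S1: Formalization: not (not P -> U) iff ((Q xor (S nor R)) and R)

not P = not True = False
not P -> U = False -> True = True
not (not P -> U) = not True = False
S nor R = True nor False = False
Q xor (S nor R) = False xor False = False
(Q xor (S nor R)) and R = False and False = False
not (not P -> U) iff ((Q xor (S nor R)) and R) = False iff False = True
So S1 is true.

S2: In symbols: (P xor U) iff (not (S -> not R) iff Q)

P xor U = True xor True = False
not R = not False = True
S -> not R = True -> True = True
not (S -> not R) = not True = False
not (S -> not R) iff Q = False iff False = True
(P xor U) iff (not (S -> not R) iff Q) = False iff True = False
Thus S2 is false.

1 of the 2 statements is true.

1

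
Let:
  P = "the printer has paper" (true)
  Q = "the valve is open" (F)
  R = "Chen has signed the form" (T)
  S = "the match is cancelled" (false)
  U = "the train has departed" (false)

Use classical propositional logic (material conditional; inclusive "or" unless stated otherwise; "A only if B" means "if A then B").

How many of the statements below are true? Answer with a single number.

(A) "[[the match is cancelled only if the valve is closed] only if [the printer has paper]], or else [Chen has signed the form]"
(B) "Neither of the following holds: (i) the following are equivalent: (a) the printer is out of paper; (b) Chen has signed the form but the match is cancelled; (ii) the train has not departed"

1

(A): Formalization: ((S -> not Q) -> P) or R

not Q = not False = True
S -> not Q = False -> True = True
(S -> not Q) -> P = True -> True = True
((S -> not Q) -> P) or R = True or True = True
So (A) is true.

(B): Formalization: (not P iff (R and S)) nor not U

not P = not True = False
R and S = True and False = False
not P iff (R and S) = False iff False = True
not U = not False = True
(not P iff (R and S)) nor not U = True nor True = False
Hence (B) is false.

True statements: 1.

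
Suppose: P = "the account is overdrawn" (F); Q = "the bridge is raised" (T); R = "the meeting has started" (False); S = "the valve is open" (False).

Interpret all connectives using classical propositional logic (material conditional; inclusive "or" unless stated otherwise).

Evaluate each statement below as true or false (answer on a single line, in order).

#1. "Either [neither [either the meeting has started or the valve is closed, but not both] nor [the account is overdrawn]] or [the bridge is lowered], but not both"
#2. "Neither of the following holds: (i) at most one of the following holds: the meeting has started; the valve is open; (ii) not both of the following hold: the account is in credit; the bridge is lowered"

#1: Formalization: ((R xor not S) nor P) xor not Q

not S = not False = True
R xor not S = False xor True = True
(R xor not S) nor P = True nor False = False
not Q = not True = False
((R xor not S) nor P) xor not Q = False xor False = False
So #1 is false.

#2: This is (R nand S) nor (not P nand not Q).

R nand S = False nand False = True
not P = not False = True
not Q = not True = False
not P nand not Q = True nand False = True
(R nand S) nor (not P nand not Q) = True nor True = False
Hence #2 is false.

#1 False; #2 False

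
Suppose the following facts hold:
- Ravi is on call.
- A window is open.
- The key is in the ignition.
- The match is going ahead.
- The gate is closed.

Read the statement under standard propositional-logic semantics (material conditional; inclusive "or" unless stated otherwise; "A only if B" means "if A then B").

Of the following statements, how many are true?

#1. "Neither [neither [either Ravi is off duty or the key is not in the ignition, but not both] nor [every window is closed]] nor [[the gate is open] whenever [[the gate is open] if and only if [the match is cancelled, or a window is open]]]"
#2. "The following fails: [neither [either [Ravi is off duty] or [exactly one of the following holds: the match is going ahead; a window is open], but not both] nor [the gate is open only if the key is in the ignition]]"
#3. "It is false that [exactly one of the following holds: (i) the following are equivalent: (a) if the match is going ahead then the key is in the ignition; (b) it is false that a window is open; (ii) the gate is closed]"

Let S = "Ravi is on call" (T), D = "the key is in the ignition" (T), H = "a window is open" (T), R = "the gate is open" (F), V = "the match is cancelled" (F).

#1: Parsed as ((¬S ⊕ ¬D) ↓ ¬H) ↓ ((R ↔ (V ∨ H)) → R)

¬S = ¬T = F
¬D = ¬T = F
¬S ⊕ ¬D = F ⊕ F = F
¬H = ¬T = F
(¬S ⊕ ¬D) ↓ ¬H = F ↓ F = T
V ∨ H = F ∨ T = T
R ↔ (V ∨ H) = F ↔ T = F
(R ↔ (V ∨ H)) → R = F → F = T
((¬S ⊕ ¬D) ↓ ¬H) ↓ ((R ↔ (V ∨ H)) → R) = T ↓ T = F
So #1 is false.

#2: In symbols: ¬((¬S ⊕ (¬V ⊕ H)) ↓ (R → D))

¬S = ¬T = F
¬V = ¬F = T
¬V ⊕ H = T ⊕ T = F
¬S ⊕ (¬V ⊕ H) = F ⊕ F = F
R → D = F → T = T
(¬S ⊕ (¬V ⊕ H)) ↓ (R → D) = F ↓ T = F
¬((¬S ⊕ (¬V ⊕ H)) ↓ (R → D)) = ¬F = T
Thus #2 is true.

#3: This is ¬(((¬V → D) ↔ ¬H) ⊕ ¬R).

¬V = ¬F = T
¬V → D = T → T = T
¬H = ¬T = F
(¬V → D) ↔ ¬H = T ↔ F = F
¬R = ¬F = T
((¬V → D) ↔ ¬H) ⊕ ¬R = F ⊕ T = T
¬(((¬V → D) ↔ ¬H) ⊕ ¬R) = ¬T = F
Thus #3 is false.

True statements: 1 (#2).

1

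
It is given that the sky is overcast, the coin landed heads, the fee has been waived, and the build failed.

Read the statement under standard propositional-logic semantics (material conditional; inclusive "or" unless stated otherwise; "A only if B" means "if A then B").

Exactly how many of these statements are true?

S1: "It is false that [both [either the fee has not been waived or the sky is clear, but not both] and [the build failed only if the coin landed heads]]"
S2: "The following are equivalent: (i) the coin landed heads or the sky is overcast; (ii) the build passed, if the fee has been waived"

Let R = "the fee has been waived" (True), P = "the sky is overcast" (True), S = "the build passed" (False), Q = "the coin landed heads" (True).

S1: Parsed as not ((not R xor not P) and (not S -> Q))

not R = not True = False
not P = not True = False
not R xor not P = False xor False = False
not S = not False = True
not S -> Q = True -> True = True
(not R xor not P) and (not S -> Q) = False and True = False
not ((not R xor not P) and (not S -> Q)) = not False = True
Thus S1 is true.

S2: Formalization: (Q or P) iff (R -> S)

Q or P = True or True = True
R -> S = True -> False = False
(Q or P) iff (R -> S) = True iff False = False
So S2 is false.

True statements: 1.

1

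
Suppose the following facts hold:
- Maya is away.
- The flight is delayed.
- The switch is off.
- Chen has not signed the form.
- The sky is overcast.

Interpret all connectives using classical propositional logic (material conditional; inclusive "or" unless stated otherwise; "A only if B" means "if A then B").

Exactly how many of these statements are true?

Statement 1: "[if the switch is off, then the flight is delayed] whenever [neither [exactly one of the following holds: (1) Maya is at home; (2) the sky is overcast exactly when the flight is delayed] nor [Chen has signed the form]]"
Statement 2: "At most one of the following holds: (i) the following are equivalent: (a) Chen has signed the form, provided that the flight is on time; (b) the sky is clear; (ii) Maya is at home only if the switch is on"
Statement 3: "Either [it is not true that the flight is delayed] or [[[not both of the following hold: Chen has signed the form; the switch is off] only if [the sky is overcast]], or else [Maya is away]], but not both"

3

Let M = "Maya is at home" (F), U = "the sky is overcast" (T), V = "the flight is delayed" (T), R = "Chen has signed the form" (F), N = "the switch is on" (F).

Statement 1: This is ((M xor (U <-> V)) nor R) -> (~N -> V).

U <-> V = T <-> T = T
M xor (U <-> V) = F xor T = T
(M xor (U <-> V)) nor R = T nor F = F
~N = ~F = T
~N -> V = T -> T = T
((M xor (U <-> V)) nor R) -> (~N -> V) = F -> T = T
Hence Statement 1 is true.

Statement 2: Parsed as ((~V -> R) <-> ~U) nand (M -> N)

~V = ~T = F
~V -> R = F -> F = T
~U = ~T = F
(~V -> R) <-> ~U = T <-> F = F
M -> N = F -> F = T
((~V -> R) <-> ~U) nand (M -> N) = F nand T = T
Hence Statement 2 is true.

Statement 3: Parsed as ~V xor (((R nand ~N) -> U) | ~M)

~V = ~T = F
~N = ~F = T
R nand ~N = F nand T = T
(R nand ~N) -> U = T -> T = T
~M = ~F = T
((R nand ~N) -> U) | ~M = T | T = T
~V xor (((R nand ~N) -> U) | ~M) = F xor T = T
Hence Statement 3 is true.

3 of the 3 statements are true.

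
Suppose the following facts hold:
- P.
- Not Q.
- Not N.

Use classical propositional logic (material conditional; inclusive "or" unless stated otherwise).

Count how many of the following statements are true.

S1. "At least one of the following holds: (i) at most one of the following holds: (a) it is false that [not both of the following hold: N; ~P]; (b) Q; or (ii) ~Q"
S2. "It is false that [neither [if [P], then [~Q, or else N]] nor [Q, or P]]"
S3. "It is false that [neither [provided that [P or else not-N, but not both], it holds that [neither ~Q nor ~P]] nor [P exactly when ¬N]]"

S1: Formalization: (not (N nand not P) nand Q) or not Q

not P = not True = False
N nand not P = False nand False = True
not (N nand not P) = not True = False
not (N nand not P) nand Q = False nand False = True
not Q = not False = True
(not (N nand not P) nand Q) or not Q = True or True = True
Hence S1 is true.

S2: Formalization: not ((P -> (not Q or N)) nor (Q or P))

not Q = not False = True
not Q or N = True or False = True
P -> (not Q or N) = True -> True = True
Q or P = False or True = True
(P -> (not Q or N)) nor (Q or P) = True nor True = False
not ((P -> (not Q or N)) nor (Q or P)) = not False = True
So S2 is true.

S3: Parsed as not (((P xor not N) -> (not Q nor not P)) nor (P iff not N))

not N = not False = True
P xor not N = True xor True = False
not Q = not False = True
not P = not True = False
not Q nor not P = True nor False = False
(P xor not N) -> (not Q nor not P) = False -> False = True
not N = not False = True
P iff not N = True iff True = True
((P xor not N) -> (not Q nor not P)) nor (P iff not N) = True nor True = False
not (((P xor not N) -> (not Q nor not P)) nor (P iff not N)) = not False = True
Thus S3 is true.

3 of the 3 statements are true (S1, S2, S3).

3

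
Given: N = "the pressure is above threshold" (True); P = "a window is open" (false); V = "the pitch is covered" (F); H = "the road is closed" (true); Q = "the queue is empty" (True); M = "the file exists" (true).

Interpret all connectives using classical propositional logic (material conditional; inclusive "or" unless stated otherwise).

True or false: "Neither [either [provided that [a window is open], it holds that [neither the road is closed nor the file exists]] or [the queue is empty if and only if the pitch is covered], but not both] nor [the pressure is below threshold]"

False

This is ((P → (H ↓ M)) ⊕ (Q ↔ V)) ↓ ¬N.

H ↓ M = T ↓ T = F
P → (H ↓ M) = F → F = T
Q ↔ V = T ↔ F = F
(P → (H ↓ M)) ⊕ (Q ↔ V) = T ⊕ F = T
¬N = ¬T = F
((P → (H ↓ M)) ⊕ (Q ↔ V)) ↓ ¬N = T ↓ F = F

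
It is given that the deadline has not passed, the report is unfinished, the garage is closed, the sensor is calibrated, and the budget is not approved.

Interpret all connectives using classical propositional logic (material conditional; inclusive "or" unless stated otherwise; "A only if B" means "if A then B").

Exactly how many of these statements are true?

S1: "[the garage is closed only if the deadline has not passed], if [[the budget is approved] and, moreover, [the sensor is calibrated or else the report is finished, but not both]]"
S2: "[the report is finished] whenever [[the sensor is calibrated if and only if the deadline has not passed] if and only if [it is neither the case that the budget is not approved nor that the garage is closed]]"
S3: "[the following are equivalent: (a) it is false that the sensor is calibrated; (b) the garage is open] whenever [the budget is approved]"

Let U = "the budget is approved" (False), S = "the sensor is calibrated" (True), Q = "the report is finished" (False), R = "the garage is closed" (True), P = "the deadline has passed" (False).

S1: In symbols: (U and (S xor Q)) -> (R -> not P)

S xor Q = True xor False = True
U and (S xor Q) = False and True = False
not P = not False = True
R -> not P = True -> True = True
(U and (S xor Q)) -> (R -> not P) = False -> True = True
Hence S1 is true.

S2: This is ((S iff not P) iff (not U nor R)) -> Q.

not P = not False = True
S iff not P = True iff True = True
not U = not False = True
not U nor R = True nor True = False
(S iff not P) iff (not U nor R) = True iff False = False
((S iff not P) iff (not U nor R)) -> Q = False -> False = True
Thus S2 is true.

S3: Formalization: U -> (not S iff not R)

not S = not True = False
not R = not True = False
not S iff not R = False iff False = True
U -> (not S iff not R) = False -> True = True
Hence S3 is true.

Count: 3.

3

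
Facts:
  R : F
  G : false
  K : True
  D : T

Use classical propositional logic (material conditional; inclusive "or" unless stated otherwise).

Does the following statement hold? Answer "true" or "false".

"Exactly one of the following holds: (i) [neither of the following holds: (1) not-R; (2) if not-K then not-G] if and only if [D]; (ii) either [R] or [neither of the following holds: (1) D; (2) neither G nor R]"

false

This is ((not R nor (not K -> not G)) iff D) xor (R or (D nor (G nor R))).

not R = not False = True
not K = not True = False
not G = not False = True
not K -> not G = False -> True = True
not R nor (not K -> not G) = True nor True = False
(not R nor (not K -> not G)) iff D = False iff True = False
G nor R = False nor False = True
D nor (G nor R) = True nor True = False
R or (D nor (G nor R)) = False or False = False
((not R nor (not K -> not G)) iff D) xor (R or (D nor (G nor R))) = False xor False = False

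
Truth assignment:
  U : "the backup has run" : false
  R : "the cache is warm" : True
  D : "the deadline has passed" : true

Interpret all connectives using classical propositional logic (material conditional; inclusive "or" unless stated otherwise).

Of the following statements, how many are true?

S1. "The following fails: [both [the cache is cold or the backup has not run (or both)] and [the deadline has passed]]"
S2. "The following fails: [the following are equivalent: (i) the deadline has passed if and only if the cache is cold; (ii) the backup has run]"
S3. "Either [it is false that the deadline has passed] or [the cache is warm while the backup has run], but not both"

0

S1: Parsed as not ((not R or not U) and D)

not R = not True = False
not U = not False = True
not R or not U = False or True = True
(not R or not U) and D = True and True = True
not ((not R or not U) and D) = not True = False
Hence S1 is false.

S2: In symbols: not ((D iff not R) iff U)

not R = not True = False
D iff not R = True iff False = False
(D iff not R) iff U = False iff False = True
not ((D iff not R) iff U) = not True = False
Thus S2 is false.

S3: This is not D xor (R and U).

not D = not True = False
R and U = True and False = False
not D xor (R and U) = False xor False = False
So S3 is false.

True statements: 0 (none).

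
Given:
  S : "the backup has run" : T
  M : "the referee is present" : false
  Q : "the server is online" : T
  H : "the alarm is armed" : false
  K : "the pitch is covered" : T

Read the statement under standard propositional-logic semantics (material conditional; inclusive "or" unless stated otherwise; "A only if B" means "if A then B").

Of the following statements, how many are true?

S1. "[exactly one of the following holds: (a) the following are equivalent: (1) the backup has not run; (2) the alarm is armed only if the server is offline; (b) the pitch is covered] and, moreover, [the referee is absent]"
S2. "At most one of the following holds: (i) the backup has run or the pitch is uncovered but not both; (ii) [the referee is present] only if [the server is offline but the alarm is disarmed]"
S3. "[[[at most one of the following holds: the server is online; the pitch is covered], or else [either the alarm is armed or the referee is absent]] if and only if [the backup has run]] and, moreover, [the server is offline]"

1

S1: Parsed as ((not S iff (H -> not Q)) xor K) and not M

not S = not True = False
not Q = not True = False
H -> not Q = False -> False = True
not S iff (H -> not Q) = False iff True = False
(not S iff (H -> not Q)) xor K = False xor True = True
not M = not False = True
((not S iff (H -> not Q)) xor K) and not M = True and True = True
Thus S1 is true.

S2: Parsed as (S xor not K) nand (M -> (not Q and not H))

not K = not True = False
S xor not K = True xor False = True
not Q = not True = False
not H = not False = True
not Q and not H = False and True = False
M -> (not Q and not H) = False -> False = True
(S xor not K) nand (M -> (not Q and not H)) = True nand True = False
Thus S2 is false.

S3: Parsed as (((Q nand K) or (H or not M)) iff S) and not Q

Q nand K = True nand True = False
not M = not False = True
H or not M = False or True = True
(Q nand K) or (H or not M) = False or True = True
((Q nand K) or (H or not M)) iff S = True iff True = True
not Q = not True = False
(((Q nand K) or (H or not M)) iff S) and not Q = True and False = False
So S3 is false.

1 of the 3 statements is true.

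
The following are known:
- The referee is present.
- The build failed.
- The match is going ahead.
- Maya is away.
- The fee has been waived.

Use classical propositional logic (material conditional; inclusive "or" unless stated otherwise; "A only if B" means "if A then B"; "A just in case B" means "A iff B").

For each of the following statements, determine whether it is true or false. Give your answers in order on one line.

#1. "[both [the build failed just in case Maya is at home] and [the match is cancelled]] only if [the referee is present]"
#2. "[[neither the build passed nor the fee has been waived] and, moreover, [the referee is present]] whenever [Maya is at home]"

#1 T; #2 T

Let S = "the build passed" (False), P = "Maya is at home" (False), R = "the match is cancelled" (False), W = "the referee is present" (True), V = "the fee has been waived" (True).

#1: This is ((not S iff P) and R) -> W.

not S = not False = True
not S iff P = True iff False = False
(not S iff P) and R = False and False = False
((not S iff P) and R) -> W = False -> True = True
Thus #1 is true.

#2: Parsed as P -> ((S nor V) and W)

S nor V = False nor True = False
(S nor V) and W = False and True = False
P -> ((S nor V) and W) = False -> False = True
Thus #2 is true.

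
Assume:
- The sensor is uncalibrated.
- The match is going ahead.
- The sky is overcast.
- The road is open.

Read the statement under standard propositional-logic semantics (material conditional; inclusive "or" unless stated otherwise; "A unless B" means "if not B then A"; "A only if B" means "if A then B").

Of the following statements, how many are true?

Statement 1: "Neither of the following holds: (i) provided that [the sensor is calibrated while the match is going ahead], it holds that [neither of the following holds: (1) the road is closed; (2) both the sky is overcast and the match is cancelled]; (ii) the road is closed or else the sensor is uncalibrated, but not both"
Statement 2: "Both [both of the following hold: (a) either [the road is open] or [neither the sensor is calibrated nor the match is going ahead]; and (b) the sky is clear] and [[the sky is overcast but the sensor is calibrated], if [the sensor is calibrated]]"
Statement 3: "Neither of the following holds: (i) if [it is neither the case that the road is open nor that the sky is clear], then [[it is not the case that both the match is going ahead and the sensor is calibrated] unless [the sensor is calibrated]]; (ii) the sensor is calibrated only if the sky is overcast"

0

Let D = "the sensor is calibrated" (F), S = "the match is cancelled" (F), L = "the road is closed" (F), H = "the sky is overcast" (T).

Statement 1: Parsed as ((D & ~S) -> (L nor (H & S))) nor (L xor ~D)

~S = ~F = T
D & ~S = F & T = F
H & S = T & F = F
L nor (H & S) = F nor F = T
(D & ~S) -> (L nor (H & S)) = F -> T = T
~D = ~F = T
L xor ~D = F xor T = T
((D & ~S) -> (L nor (H & S))) nor (L xor ~D) = T nor T = F
Thus Statement 1 is false.

Statement 2: Parsed as ((~L | (D nor ~S)) & ~H) & (D -> (H & D))

~L = ~F = T
~S = ~F = T
D nor ~S = F nor T = F
~L | (D nor ~S) = T | F = T
~H = ~T = F
(~L | (D nor ~S)) & ~H = T & F = F
H & D = T & F = F
D -> (H & D) = F -> F = T
((~L | (D nor ~S)) & ~H) & (D -> (H & D)) = F & T = F
Thus Statement 2 is false.

Statement 3: Parsed as ((~L nor ~H) -> ((~S nand D) | D)) nor (D -> H)

~L = ~F = T
~H = ~T = F
~L nor ~H = T nor F = F
~S = ~F = T
~S nand D = T nand F = T
(~S nand D) | D = T | F = T
(~L nor ~H) -> ((~S nand D) | D) = F -> T = T
D -> H = F -> T = T
((~L nor ~H) -> ((~S nand D) | D)) nor (D -> H) = T nor T = F
Hence Statement 3 is false.

Count: 0.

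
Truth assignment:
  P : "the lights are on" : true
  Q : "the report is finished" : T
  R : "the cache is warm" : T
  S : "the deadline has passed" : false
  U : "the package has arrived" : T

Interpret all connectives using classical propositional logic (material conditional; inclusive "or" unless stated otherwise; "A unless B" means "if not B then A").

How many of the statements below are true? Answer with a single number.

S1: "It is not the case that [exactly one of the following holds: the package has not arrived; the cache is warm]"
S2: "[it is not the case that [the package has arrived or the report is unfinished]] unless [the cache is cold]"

S1: Parsed as ~(~U xor R)

~U = ~T = F
~U xor R = F xor T = T
~(~U xor R) = ~T = F
So S1 is false.

S2: Parsed as ~(U | ~Q) | ~R

~Q = ~T = F
U | ~Q = T | F = T
~(U | ~Q) = ~T = F
~R = ~T = F
~(U | ~Q) | ~R = F | F = F
Hence S2 is false.

True statements: 0 (none).

0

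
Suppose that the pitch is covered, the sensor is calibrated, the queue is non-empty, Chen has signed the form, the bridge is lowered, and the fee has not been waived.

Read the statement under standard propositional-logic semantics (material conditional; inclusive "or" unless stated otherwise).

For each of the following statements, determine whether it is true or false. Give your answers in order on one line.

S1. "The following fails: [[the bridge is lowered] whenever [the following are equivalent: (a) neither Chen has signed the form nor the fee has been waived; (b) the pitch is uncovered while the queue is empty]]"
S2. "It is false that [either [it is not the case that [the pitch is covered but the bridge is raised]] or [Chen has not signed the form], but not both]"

Let S = "Chen has signed the form" (T), V = "the fee has been waived" (F), P = "the pitch is covered" (T), R = "the queue is empty" (F), U = "the bridge is raised" (F).

S1: Parsed as ~(((S nor V) <-> (~P & R)) -> ~U)

S nor V = T nor F = F
~P = ~T = F
~P & R = F & F = F
(S nor V) <-> (~P & R) = F <-> F = T
~U = ~F = T
((S nor V) <-> (~P & R)) -> ~U = T -> T = T
~(((S nor V) <-> (~P & R)) -> ~U) = ~T = F
Thus S1 is false.

S2: This is ~(~(P & U) xor ~S).

P & U = T & F = F
~(P & U) = ~F = T
~S = ~T = F
~(P & U) xor ~S = T xor F = T
~(~(P & U) xor ~S) = ~T = F
Thus S2 is false.

S1 False / S2 False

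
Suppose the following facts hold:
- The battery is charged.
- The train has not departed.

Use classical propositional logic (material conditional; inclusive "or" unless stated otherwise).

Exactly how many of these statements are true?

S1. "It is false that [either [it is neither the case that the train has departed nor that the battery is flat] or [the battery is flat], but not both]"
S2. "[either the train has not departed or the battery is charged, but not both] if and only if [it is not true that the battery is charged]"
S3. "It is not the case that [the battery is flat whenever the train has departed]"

Let P = "the train has departed" (False), L = "the battery is charged" (True).

S1: Parsed as not ((P nor not L) xor not L)

not L = not True = False
P nor not L = False nor False = True
not L = not True = False
(P nor not L) xor not L = True xor False = True
not ((P nor not L) xor not L) = not True = False
So S1 is false.

S2: In symbols: (not P xor L) iff not L

not P = not False = True
not P xor L = True xor True = False
not L = not True = False
(not P xor L) iff not L = False iff False = True
Thus S2 is true.

S3: Formalization: not (P -> not L)

not L = not True = False
P -> not L = False -> False = True
not (P -> not L) = not True = False
Hence S3 is false.

True statements: 1 (S2).

1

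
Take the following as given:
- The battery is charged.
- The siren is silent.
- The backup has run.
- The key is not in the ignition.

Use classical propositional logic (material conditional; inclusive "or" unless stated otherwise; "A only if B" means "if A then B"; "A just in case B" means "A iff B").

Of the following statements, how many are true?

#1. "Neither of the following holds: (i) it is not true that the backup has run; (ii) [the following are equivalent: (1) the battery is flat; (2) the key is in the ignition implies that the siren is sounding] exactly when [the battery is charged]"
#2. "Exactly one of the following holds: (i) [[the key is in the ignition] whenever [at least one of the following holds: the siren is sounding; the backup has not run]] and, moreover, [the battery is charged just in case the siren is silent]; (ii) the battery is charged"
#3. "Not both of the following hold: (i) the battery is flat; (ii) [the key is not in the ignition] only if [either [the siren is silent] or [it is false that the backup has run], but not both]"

Let Q = "the backup has run" (T), V = "the battery is charged" (T), D = "the key is in the ignition" (F), S = "the siren is sounding" (F).

#1: Parsed as ~Q nor ((~V <-> (D -> S)) <-> V)

~Q = ~T = F
~V = ~T = F
D -> S = F -> F = T
~V <-> (D -> S) = F <-> T = F
(~V <-> (D -> S)) <-> V = F <-> T = F
~Q nor ((~V <-> (D -> S)) <-> V) = F nor F = T
So #1 is true.

#2: This is (((S | ~Q) -> D) & (V <-> ~S)) xor V.

~Q = ~T = F
S | ~Q = F | F = F
(S | ~Q) -> D = F -> F = T
~S = ~F = T
V <-> ~S = T <-> T = T
((S | ~Q) -> D) & (V <-> ~S) = T & T = T
(((S | ~Q) -> D) & (V <-> ~S)) xor V = T xor T = F
Thus #2 is false.

#3: Formalization: ~V nand (~D -> (~S xor ~Q))

~V = ~T = F
~D = ~F = T
~S = ~F = T
~Q = ~T = F
~S xor ~Q = T xor F = T
~D -> (~S xor ~Q) = T -> T = T
~V nand (~D -> (~S xor ~Q)) = F nand T = T
So #3 is true.

True statements: 2 (#1, #3).

2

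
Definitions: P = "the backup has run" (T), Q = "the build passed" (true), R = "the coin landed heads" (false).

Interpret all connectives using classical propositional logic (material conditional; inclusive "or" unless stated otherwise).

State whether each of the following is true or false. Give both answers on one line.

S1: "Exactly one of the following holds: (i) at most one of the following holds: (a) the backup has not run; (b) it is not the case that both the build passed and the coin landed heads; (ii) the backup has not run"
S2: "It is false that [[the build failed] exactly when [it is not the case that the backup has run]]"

S1: Formalization: (¬P ↑ (Q ↑ R)) ⊕ ¬P

¬P = ¬T = F
Q ↑ R = T ↑ F = T
¬P ↑ (Q ↑ R) = F ↑ T = T
¬P = ¬T = F
(¬P ↑ (Q ↑ R)) ⊕ ¬P = T ⊕ F = T
So S1 is true.

S2: Formalization: ¬(¬Q ↔ ¬P)

¬Q = ¬T = F
¬P = ¬T = F
¬Q ↔ ¬P = F ↔ F = T
¬(¬Q ↔ ¬P) = ¬T = F
Hence S2 is false.

S1 T / S2 F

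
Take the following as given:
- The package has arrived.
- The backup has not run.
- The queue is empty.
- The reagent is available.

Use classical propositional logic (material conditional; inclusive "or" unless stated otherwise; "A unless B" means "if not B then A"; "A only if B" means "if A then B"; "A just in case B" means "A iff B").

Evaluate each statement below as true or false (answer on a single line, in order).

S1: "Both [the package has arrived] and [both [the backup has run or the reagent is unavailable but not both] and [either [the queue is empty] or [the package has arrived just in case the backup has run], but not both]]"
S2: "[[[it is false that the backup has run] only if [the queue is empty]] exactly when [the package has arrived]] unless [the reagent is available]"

S1 False / S2 True

Let P = "the package has arrived" (T), Q = "the backup has run" (F), S = "the reagent is available" (T), R = "the queue is empty" (T).

S1: Parsed as P ∧ ((Q ⊕ ¬S) ∧ (R ⊕ (P ↔ Q)))

¬S = ¬T = F
Q ⊕ ¬S = F ⊕ F = F
P ↔ Q = T ↔ F = F
R ⊕ (P ↔ Q) = T ⊕ F = T
(Q ⊕ ¬S) ∧ (R ⊕ (P ↔ Q)) = F ∧ T = F
P ∧ ((Q ⊕ ¬S) ∧ (R ⊕ (P ↔ Q))) = T ∧ F = F
Thus S1 is false.

S2: Formalization: ((¬Q → R) ↔ P) ∨ S

¬Q = ¬F = T
¬Q → R = T → T = T
(¬Q → R) ↔ P = T ↔ T = T
((¬Q → R) ↔ P) ∨ S = T ∨ T = T
Hence S2 is true.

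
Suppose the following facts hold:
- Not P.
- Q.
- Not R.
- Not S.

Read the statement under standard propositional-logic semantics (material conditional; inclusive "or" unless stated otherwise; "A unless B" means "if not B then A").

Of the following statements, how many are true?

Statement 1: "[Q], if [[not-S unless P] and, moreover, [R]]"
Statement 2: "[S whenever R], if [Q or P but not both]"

2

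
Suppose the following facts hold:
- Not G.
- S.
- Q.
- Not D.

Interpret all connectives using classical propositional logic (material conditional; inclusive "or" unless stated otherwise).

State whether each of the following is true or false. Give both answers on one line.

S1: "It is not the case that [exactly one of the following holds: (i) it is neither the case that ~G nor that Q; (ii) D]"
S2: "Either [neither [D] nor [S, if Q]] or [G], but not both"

S1: Parsed as not ((not G nor Q) xor D)

not G = not False = True
not G nor Q = True nor True = False
(not G nor Q) xor D = False xor False = False
not ((not G nor Q) xor D) = not False = True
Hence S1 is true.

S2: This is (D nor (Q -> S)) xor G.

Q -> S = True -> True = True
D nor (Q -> S) = False nor True = False
(D nor (Q -> S)) xor G = False xor False = False
Hence S2 is false.

S1 true; S2 false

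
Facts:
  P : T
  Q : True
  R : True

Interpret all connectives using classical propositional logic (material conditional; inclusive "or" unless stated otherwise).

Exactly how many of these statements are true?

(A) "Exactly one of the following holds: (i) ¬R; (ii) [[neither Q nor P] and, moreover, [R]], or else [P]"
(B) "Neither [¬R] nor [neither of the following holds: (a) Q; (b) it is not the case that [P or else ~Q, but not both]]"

2

(A): Formalization: ~R xor (((Q nor P) & R) | P)

~R = ~T = F
Q nor P = T nor T = F
(Q nor P) & R = F & T = F
((Q nor P) & R) | P = F | T = T
~R xor (((Q nor P) & R) | P) = F xor T = T
So (A) is true.

(B): In symbols: ~R nor (Q nor ~(P xor ~Q))

~R = ~T = F
~Q = ~T = F
P xor ~Q = T xor F = T
~(P xor ~Q) = ~T = F
Q nor ~(P xor ~Q) = T nor F = F
~R nor (Q nor ~(P xor ~Q)) = F nor F = T
Hence (B) is true.

2 of the 2 statements are true ((A), (B)).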